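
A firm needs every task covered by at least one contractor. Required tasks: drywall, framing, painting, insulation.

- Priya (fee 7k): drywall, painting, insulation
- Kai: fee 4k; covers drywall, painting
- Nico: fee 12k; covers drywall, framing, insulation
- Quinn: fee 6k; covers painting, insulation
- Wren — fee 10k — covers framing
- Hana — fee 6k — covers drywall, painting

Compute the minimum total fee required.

16

Choose Kai and Nico: together they cover drywall, framing, painting, insulation — every task.
Total fee: 4 + 12 = 16.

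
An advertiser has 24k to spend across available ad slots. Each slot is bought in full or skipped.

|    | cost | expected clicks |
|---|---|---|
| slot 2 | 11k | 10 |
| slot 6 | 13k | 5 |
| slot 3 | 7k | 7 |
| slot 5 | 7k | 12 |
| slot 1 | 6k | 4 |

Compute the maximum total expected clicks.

This is a 0-1 knapsack instance.
slot 2 + slot 5: cost 11 + 7 = 18 ≤ 24, expected clicks 10 + 12 = 22.
slot 3 + slot 5 + slot 1: cost 7 + 7 + 6 = 20 ≤ 24, expected clicks 7 + 12 + 4 = 23.
slot 2 + slot 5 + slot 1: cost 11 + 7 + 6 = 24 ≤ 24, expected clicks 10 + 12 + 4 = 26.
Best is slot 2, slot 5, and slot 1 with total expected clicks 26.

26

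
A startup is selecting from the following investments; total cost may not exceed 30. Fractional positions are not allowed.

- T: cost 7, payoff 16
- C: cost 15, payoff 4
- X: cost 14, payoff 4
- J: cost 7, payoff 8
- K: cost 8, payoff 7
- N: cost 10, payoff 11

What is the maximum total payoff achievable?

Take T, J, and N: cost 7 + 7 + 10 = 24 ≤ 30, payoff 16 + 8 + 11 = 35.
No other feasible combination does better.

35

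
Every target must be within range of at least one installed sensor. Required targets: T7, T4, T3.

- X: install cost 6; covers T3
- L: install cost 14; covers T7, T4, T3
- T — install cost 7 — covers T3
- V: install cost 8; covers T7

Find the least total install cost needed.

14

L alone covers T7, T4, T3 — every target.
Total install cost: 14.
No cover costs less than 14.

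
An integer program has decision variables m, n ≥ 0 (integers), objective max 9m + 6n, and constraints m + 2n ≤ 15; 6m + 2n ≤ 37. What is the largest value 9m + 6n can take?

Relaxing integrality, the LP optimum is 71.40 at (m,n) = (4.4, 5.3), which is not an integer point.
(m,n)=(4,5): 1·4+2·5=14≤15, 6·4+2·5=34≤37, objective 66.
(m,n)=(3,6): 1·3+2·6=15≤15, 6·3+2·6=30≤37, objective 63.
(m,n)=(4,4): 1·4+2·4=12≤15, 6·4+2·4=32≤37, objective 60.
No feasible integer point exceeds 66.

66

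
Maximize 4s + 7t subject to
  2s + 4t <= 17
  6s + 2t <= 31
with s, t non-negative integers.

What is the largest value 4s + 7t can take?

Relaxing integrality, the LP optimum is 32.00 at (s,t) = (4.5, 2), which is not an integer point.
(s,t)=(4,2): 2·4+4·2=16≤17, 6·4+2·2=28≤31, objective 30.
(s,t)=(3,2): 2·3+4·2=14≤17, 6·3+2·2=22≤31, objective 26.
(s,t)=(4,1): 2·4+4·1=12≤17, 6·4+2·1=26≤31, objective 23.
No feasible integer point exceeds 30.

30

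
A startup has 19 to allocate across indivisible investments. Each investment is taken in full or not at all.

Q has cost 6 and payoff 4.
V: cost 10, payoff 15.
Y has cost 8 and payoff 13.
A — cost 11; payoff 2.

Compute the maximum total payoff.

Take V and Y: cost 10 + 8 = 18 ≤ 19, payoff 15 + 13 = 28.
No other feasible combination does better.

28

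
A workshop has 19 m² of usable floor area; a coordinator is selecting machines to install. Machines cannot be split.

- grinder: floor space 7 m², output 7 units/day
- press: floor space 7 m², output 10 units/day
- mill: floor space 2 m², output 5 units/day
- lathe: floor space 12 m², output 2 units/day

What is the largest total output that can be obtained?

grinder + press: floor space 7 + 7 = 14 ≤ 19, output 7 + 10 = 17.
grinder + press + mill: floor space 7 + 7 + 2 = 16 ≤ 19, output 7 + 10 + 5 = 22.
Best is grinder, press, and mill with total output 22.

22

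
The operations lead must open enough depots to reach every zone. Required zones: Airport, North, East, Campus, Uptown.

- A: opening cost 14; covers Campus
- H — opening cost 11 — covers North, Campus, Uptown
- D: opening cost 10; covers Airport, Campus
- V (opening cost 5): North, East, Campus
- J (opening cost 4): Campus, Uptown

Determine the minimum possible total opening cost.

19

Choose D, V, and J: together they cover Airport, North, East, Campus, Uptown — every zone.
Total opening cost: 10 + 5 + 4 = 19.
No cover costs less than 19.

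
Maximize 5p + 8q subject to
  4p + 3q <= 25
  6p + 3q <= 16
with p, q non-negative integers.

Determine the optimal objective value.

40

Relaxing integrality, the LP optimum is 42.67 at (p,q) = (0, 5.33), which is not an integer point.
(p,q)=(0,5): 4·0+3·5=15≤25, 6·0+3·5=15≤16, objective 40.
(p,q)=(0,4): 4·0+3·4=12≤25, 6·0+3·4=12≤16, objective 32.
The best lattice point is (0,5), giving 40.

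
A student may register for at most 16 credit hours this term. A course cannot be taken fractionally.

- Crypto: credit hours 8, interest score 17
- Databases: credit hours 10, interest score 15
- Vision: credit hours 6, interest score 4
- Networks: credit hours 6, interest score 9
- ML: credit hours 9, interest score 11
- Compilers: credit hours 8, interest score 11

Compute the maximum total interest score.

28

Treat it as a binary knapsack problem.
Take Crypto and Compilers: credit hours 8 + 8 = 16 ≤ 16, interest score 17 + 11 = 28.
No other feasible combination does better.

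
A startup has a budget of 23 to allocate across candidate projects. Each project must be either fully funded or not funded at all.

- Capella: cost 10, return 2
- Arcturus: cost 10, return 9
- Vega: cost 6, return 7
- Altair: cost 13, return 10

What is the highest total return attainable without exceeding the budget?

This is a 0-1 knapsack instance.
Take Arcturus and Altair: cost 10 + 13 = 23 ≤ 23, return 9 + 10 = 19.
No other feasible combination does better.

19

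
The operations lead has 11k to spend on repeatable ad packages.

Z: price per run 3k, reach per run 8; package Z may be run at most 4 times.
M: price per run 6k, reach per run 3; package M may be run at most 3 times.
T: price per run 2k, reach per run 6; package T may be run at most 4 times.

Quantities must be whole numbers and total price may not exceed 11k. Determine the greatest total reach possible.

32

This is a bounded integer knapsack.
Take 1×Z and 4×T: price 11 ≤ 11, reach 1·8 + 4·6 = 32.
T has the best ratio (6/2) and is taken to its limit of 4; remaining capacity is filled optimally with the others.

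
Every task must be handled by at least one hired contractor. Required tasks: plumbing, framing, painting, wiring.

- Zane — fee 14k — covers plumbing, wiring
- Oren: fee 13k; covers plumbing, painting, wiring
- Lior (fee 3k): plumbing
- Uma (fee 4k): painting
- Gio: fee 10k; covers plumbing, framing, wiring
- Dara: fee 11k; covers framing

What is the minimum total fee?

The greedy cost-per-new-task heuristic would pick Lior, Uma, and Gio for 17, but a cheaper cover exists.
Choose Uma and Gio: together they cover plumbing, framing, painting, wiring — every task.
Total fee: 4 + 10 = 14.
No cover costs less than 14.

14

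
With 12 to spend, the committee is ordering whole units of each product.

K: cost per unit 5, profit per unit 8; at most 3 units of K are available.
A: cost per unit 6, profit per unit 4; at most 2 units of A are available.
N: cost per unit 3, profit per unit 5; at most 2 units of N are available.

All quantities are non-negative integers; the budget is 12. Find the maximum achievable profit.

18

N has the best ratio (5/3); taking only N gives at most 2×5 = 10 (stopped by the supply cap of 2).
Mixing does better — 1×K and 2×N: cost 11 ≤ 12, profit 1·8 + 2·5 = 18.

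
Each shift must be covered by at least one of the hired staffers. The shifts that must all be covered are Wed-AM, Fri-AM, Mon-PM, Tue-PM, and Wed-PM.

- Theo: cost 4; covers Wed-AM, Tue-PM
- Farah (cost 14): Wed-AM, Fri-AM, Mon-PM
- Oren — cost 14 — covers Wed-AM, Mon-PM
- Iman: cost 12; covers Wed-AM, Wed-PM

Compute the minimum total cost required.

Choose Theo, Farah, and Iman: together they cover Wed-AM, Fri-AM, Mon-PM, Tue-PM, Wed-PM — every shift.
Total cost: 4 + 14 + 12 = 30.
No cover costs less than 30.

30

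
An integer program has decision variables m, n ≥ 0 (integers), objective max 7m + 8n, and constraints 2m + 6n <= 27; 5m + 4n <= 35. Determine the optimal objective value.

(m,n)=(4,3) is feasible, giving 52.
(m,n)=(5,2) is feasible, giving 51.
(m,n)=(3,3) is feasible, giving 45.
The best lattice point is (4,3), giving 52.

52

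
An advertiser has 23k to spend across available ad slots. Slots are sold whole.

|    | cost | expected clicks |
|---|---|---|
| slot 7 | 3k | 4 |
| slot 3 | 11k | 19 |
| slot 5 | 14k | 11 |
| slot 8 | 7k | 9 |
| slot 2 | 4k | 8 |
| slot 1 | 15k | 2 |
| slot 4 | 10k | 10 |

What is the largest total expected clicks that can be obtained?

36

Take slot 3, slot 8, and slot 2: cost 11 + 7 + 4 = 22 ≤ 23, expected clicks 19 + 9 + 8 = 36.
No other feasible combination does better.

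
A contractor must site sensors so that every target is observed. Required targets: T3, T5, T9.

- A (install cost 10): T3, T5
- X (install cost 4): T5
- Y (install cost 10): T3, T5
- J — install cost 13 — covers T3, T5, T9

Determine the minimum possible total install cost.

13

This is an integer covering problem.
The greedy cost-per-new-target heuristic would pick X and J for 17, but a cheaper cover exists.
J alone covers T3, T5, T9 — every target.
Total install cost: 13.
No cover costs less than 13.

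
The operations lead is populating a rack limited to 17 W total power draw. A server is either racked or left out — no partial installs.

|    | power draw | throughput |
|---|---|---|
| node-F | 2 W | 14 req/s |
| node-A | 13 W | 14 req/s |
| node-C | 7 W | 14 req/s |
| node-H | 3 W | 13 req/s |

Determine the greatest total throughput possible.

41

node-F + node-C + node-H: power draw 2 + 7 + 3 = 12 ≤ 17, throughput 14 + 14 + 13 = 41.
node-F + node-C: power draw 2 + 7 = 9 ≤ 17, throughput 14 + 14 = 28.
Best is node-F, node-C, and node-H with total throughput 41.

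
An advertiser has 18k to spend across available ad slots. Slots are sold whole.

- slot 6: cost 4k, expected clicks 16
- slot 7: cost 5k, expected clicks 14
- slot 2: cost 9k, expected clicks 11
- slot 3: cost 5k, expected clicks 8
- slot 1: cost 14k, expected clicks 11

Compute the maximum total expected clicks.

This is a 0-1 knapsack instance.
Allowing fractional choices, the relaxed optimum would be about 42.9, but ad slots are indivisible.
slot 6 + slot 2 + slot 3: cost 4 + 9 + 5 = 18 ≤ 18, expected clicks 16 + 11 + 8 = 35.
slot 6 + slot 7 + slot 3: cost 4 + 5 + 5 = 14 ≤ 18, expected clicks 16 + 14 + 8 = 38.
slot 6 + slot 7 + slot 2: cost 4 + 5 + 9 = 18 ≤ 18, expected clicks 16 + 14 + 11 = 41.
Best is slot 6, slot 7, and slot 2 with total expected clicks 41.

41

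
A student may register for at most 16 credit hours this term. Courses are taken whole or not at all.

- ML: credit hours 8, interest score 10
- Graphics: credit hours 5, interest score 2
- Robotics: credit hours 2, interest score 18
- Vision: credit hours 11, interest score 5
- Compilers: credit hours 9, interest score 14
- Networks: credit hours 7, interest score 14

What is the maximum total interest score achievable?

34

Graphics + Robotics + Compilers: credit hours 5 + 2 + 9 = 16 ≤ 16, interest score 2 + 18 + 14 = 34.
Graphics + Robotics + Networks: credit hours 5 + 2 + 7 = 14 ≤ 16, interest score 2 + 18 + 14 = 34.
The maximum interest score is 34; one optimal choice is Graphics, Robotics, and Networks.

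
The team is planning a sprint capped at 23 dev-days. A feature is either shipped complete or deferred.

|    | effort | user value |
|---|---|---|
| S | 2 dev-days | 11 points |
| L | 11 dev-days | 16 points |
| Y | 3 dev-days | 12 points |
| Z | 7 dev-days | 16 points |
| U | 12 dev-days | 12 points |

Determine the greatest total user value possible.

55

This is a 0-1 knapsack instance.
L + Y + Z: effort 11 + 3 + 7 = 21 ≤ 23, user value 16 + 12 + 16 = 44.
S + L + Y + Z: effort 2 + 11 + 3 + 7 = 23 ≤ 23, user value 11 + 16 + 12 + 16 = 55.
S + L + Z: effort 2 + 11 + 7 = 20 ≤ 23, user value 11 + 16 + 16 = 43.
Best is S, L, Y, and Z with total user value 55.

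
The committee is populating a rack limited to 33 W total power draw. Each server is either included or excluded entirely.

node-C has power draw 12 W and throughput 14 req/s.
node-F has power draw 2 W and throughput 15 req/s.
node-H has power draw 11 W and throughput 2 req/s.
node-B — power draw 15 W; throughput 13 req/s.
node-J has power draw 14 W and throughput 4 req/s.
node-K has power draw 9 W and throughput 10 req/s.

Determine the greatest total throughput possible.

42

This is an integer program with binary decision variables.
node-C + node-F + node-K: power draw 12 + 2 + 9 = 23 ≤ 33, throughput 14 + 15 + 10 = 39.
node-C + node-F + node-B: power draw 12 + 2 + 15 = 29 ≤ 33, throughput 14 + 15 + 13 = 42.
Best is node-C, node-F, and node-B with total throughput 42.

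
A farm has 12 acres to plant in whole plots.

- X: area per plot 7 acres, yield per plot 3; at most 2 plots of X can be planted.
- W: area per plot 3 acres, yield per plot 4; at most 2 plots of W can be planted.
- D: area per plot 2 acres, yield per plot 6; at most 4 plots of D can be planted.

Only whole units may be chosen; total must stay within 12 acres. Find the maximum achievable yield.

28

This is a bounded integer knapsack.
1×W and 4×D: area 11 ≤ 12, yield 1·4 + 4·6 = 28.
2×W and 3×D: area 12 ≤ 12, yield 2·4 + 3·6 = 26.
Best is 28.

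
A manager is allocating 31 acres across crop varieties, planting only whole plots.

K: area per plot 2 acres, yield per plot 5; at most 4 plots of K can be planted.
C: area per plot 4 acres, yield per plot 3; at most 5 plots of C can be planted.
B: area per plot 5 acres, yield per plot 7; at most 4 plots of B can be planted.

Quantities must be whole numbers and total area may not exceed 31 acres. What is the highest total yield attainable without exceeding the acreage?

48

This is a bounded integer knapsack.
K has the best ratio (5/2); taking only K gives at most 4×5 = 20 (stopped by the supply cap of 4).
Mixing does better — 4×K and 4×B: area 28 ≤ 31, yield 4·5 + 4·7 = 48.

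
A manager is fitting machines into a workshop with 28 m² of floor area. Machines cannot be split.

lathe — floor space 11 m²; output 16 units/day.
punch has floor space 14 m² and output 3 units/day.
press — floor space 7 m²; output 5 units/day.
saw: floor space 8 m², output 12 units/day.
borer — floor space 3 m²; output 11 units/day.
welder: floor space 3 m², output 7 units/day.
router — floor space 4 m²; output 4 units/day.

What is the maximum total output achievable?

Treat it as a binary knapsack problem.
Allowing fractional choices, the relaxed optimum would be about 49.0, but machines are indivisible.
lathe + saw + borer + router: floor space 11 + 8 + 3 + 4 = 26 ≤ 28, output 16 + 12 + 11 + 4 = 43.
lathe + saw + borer + welder: floor space 11 + 8 + 3 + 3 = 25 ≤ 28, output 16 + 12 + 11 + 7 = 46.
Best is lathe, saw, borer, and welder with total output 46.

46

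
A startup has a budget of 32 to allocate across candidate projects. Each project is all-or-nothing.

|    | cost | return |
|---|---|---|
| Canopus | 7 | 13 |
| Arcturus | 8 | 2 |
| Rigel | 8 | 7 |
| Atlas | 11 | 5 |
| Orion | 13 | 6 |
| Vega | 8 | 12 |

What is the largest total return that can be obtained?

34

Canopus + Arcturus + Rigel + Vega: cost 7 + 8 + 8 + 8 = 31 ≤ 32, return 13 + 2 + 7 + 12 = 34.
Canopus + Rigel + Vega: cost 7 + 8 + 8 = 23 ≤ 32, return 13 + 7 + 12 = 32.
Best is Canopus, Arcturus, Rigel, and Vega with total return 34.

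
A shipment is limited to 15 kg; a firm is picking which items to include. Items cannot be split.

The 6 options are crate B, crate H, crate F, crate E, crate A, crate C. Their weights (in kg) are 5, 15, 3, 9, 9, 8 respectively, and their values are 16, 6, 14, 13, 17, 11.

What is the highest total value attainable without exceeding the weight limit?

Take crate B and crate A: weight 5 + 9 = 14 ≤ 15, value 16 + 17 = 33.
No other feasible combination does better.

33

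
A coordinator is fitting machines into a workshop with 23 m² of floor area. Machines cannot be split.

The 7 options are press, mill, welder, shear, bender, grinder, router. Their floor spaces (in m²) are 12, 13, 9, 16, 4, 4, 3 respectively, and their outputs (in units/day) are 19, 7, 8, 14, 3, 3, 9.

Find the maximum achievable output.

34

press + grinder + router: floor space 12 + 4 + 3 = 19 ≤ 23, output 19 + 3 + 9 = 31.
press + bender + router: floor space 12 + 4 + 3 = 19 ≤ 23, output 19 + 3 + 9 = 31.
press + bender + grinder + router: floor space 12 + 4 + 4 + 3 = 23 ≤ 23, output 19 + 3 + 3 + 9 = 34.
Best is press, bender, grinder, and router with total output 34.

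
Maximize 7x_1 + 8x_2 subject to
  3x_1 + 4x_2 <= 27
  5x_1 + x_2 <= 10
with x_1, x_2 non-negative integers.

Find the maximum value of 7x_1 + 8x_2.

(x_1,x_2)=(0,6): 3·0+4·6=24≤27, 5·0+1·6=6≤10, objective 48.
(x_1,x_2)=(1,5): 3·1+4·5=23≤27, 5·1+1·5=10≤10, objective 47.
(x_1,x_2)=(0,5): 3·0+4·5=20≤27, 5·0+1·5=5≤10, objective 40.
No feasible integer point exceeds 48.

48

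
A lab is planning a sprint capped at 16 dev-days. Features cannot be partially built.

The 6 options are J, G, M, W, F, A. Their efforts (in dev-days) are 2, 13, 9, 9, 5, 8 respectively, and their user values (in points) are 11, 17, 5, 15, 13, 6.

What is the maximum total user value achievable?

39

Take J, W, and F: effort 2 + 9 + 5 = 16 ≤ 16, user value 11 + 15 + 13 = 39.
No other feasible combination does better.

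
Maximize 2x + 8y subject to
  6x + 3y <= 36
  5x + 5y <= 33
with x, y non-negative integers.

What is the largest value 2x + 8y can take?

(x,y)=(0,6): 6·0+3·6=18≤36, 5·0+5·6=30≤33, objective 48.
(x,y)=(1,5): 6·1+3·5=21≤36, 5·1+5·5=30≤33, objective 42.
(x,y)=(0,5): 6·0+3·5=15≤36, 5·0+5·5=25≤33, objective 40.
No feasible integer point exceeds 48.

48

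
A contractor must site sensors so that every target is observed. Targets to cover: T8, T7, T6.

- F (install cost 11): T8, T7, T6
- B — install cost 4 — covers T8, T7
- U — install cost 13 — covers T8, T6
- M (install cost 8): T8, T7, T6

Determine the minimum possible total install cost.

The greedy cost-per-new-target heuristic would pick B and M for 12, but a cheaper cover exists.
M alone covers T8, T7, T6 — every target.
Total install cost: 8.
No cover costs less than 8.

8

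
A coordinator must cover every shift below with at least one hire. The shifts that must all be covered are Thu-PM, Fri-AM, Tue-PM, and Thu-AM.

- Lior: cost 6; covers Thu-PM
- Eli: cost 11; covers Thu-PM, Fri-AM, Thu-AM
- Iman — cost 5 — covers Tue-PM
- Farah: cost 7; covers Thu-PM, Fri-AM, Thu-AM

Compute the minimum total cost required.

Choose Iman and Farah: together they cover Thu-PM, Fri-AM, Tue-PM, Thu-AM — every shift.
Total cost: 5 + 7 = 12.
No cover costs less than 12.

12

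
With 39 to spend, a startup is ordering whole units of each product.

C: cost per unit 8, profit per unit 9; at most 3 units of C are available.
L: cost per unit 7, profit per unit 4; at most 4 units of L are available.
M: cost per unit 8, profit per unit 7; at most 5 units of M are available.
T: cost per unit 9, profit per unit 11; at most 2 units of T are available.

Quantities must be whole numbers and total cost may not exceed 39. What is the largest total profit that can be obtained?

This is a bounded integer knapsack.
1×C, 1×M, and 2×T: cost 34 ≤ 39, profit 1·9 + 1·7 + 2·11 = 38.
2×C and 2×T: cost 34 ≤ 39, profit 2·9 + 2·11 = 40.
Best is 40.

40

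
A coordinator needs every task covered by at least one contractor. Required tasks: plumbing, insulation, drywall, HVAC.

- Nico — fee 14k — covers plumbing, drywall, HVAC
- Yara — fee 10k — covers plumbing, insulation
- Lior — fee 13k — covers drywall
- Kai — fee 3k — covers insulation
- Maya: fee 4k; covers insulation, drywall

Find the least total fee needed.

17

This is a weighted set-cover instance.
Choose Nico and Kai: together they cover plumbing, insulation, drywall, HVAC — every task.
Total fee: 14 + 3 = 17.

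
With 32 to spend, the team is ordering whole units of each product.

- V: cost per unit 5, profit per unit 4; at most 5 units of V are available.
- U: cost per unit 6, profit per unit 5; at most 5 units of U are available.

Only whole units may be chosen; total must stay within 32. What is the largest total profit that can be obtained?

26

U has the best ratio (5/6); taking only U gives at most 5×5 = 25 (stopped by the cost limit).
Mixing does better — 4×V and 2×U: cost 32 ≤ 32, profit 4·4 + 2·5 = 26.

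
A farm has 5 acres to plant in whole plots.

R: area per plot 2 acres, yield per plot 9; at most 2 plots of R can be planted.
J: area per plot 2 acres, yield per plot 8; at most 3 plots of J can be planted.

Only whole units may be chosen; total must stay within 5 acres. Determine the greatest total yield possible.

18

1×R and 1×J: area 4 ≤ 5, yield 1·9 + 1·8 = 17.
2×R: area 4 ≤ 5, yield 2·9 = 18.
Best is 18.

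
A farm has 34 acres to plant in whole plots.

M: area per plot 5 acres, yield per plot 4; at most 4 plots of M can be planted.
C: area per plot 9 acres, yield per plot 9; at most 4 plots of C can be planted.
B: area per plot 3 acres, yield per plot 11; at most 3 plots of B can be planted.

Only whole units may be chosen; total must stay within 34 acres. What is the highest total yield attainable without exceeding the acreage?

55

Take 1×M, 2×C, and 3×B: area 32 ≤ 34, yield 1·4 + 2·9 + 3·11 = 55.
B has the best ratio (11/3) and is taken to its limit of 3; remaining capacity is filled optimally with the others.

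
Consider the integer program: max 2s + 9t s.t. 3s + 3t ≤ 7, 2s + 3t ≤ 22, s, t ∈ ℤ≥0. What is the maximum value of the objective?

Relaxing integrality, the LP optimum is 21.00 at (s,t) = (0, 2.33), which is not an integer point.
(s,t)=(0,2): 3·0+3·2=6≤7, 2·0+3·2=6≤22, objective 18.
(s,t)=(1,1): 3·1+3·1=6≤7, 2·1+3·1=5≤22, objective 11.
No feasible integer point exceeds 18.

18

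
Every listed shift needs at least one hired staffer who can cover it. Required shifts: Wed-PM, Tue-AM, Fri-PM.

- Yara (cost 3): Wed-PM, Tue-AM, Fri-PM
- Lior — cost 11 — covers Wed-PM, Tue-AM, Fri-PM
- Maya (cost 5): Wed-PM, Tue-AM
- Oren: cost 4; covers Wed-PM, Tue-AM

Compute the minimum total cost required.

Yara alone covers Wed-PM, Tue-AM, Fri-PM — every shift.
Total cost: 3.
No cover costs less than 3.

3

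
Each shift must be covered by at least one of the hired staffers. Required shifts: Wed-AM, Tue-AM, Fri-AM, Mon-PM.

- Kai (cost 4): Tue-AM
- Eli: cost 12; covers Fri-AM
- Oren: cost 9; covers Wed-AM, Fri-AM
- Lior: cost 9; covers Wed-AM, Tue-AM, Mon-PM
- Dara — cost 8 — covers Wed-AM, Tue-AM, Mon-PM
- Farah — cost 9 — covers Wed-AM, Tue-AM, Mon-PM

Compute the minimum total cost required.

This is a weighted set-cover instance.
Choose Oren and Dara: together they cover Wed-AM, Tue-AM, Fri-AM, Mon-PM — every shift.
Total cost: 9 + 8 = 17.
No cover costs less than 17.

17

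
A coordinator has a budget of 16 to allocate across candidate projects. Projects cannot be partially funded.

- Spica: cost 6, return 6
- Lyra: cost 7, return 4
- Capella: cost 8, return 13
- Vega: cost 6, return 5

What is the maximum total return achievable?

19

Allowing fractional choices, the relaxed optimum would be about 20.7, but projects are indivisible.
Capella + Vega: cost 8 + 6 = 14 ≤ 16, return 13 + 5 = 18.
Lyra + Capella: cost 7 + 8 = 15 ≤ 16, return 4 + 13 = 17.
Spica + Capella: cost 6 + 8 = 14 ≤ 16, return 6 + 13 = 19.
Best is Spica and Capella with total return 19.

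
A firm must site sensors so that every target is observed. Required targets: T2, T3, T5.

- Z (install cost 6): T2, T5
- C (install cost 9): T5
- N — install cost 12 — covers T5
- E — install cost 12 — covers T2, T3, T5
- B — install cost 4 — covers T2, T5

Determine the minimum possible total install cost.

12

This is a weighted set-cover instance.
The greedy cost-per-new-target heuristic would pick B and E for 16, but a cheaper cover exists.
E alone covers T2, T3, T5 — every target.
Total install cost: 12.
No cover costs less than 12.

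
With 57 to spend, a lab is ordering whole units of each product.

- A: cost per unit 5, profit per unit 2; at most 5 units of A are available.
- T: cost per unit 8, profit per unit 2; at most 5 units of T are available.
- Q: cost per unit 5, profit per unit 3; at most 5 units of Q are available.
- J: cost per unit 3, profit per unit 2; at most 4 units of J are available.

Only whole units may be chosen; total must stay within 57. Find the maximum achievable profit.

31

5×A, 4×Q, and 4×J: cost 57 ≤ 57, profit 5·2 + 4·3 + 4·2 = 30.
4×A, 5×Q, and 4×J: cost 57 ≤ 57, profit 4·2 + 5·3 + 4·2 = 31.
Best is 31.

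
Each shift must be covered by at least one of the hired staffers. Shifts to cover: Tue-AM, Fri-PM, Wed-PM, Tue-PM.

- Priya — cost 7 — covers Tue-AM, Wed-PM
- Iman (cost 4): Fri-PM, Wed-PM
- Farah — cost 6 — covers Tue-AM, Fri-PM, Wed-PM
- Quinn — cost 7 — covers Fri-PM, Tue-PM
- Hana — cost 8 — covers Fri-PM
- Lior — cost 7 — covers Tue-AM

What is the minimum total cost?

13

The greedy cost-per-new-shift heuristic would pick Iman, Farah, and Quinn for 17, but a cheaper cover exists.
Choose Farah and Quinn: together they cover Tue-AM, Fri-PM, Wed-PM, Tue-PM — every shift.
Total cost: 6 + 7 = 13.
No cover costs less than 13.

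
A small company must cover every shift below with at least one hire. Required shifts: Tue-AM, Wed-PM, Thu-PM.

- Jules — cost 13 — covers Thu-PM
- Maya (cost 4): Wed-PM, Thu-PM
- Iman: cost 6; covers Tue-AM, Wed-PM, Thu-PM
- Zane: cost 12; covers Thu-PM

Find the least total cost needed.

This is a weighted set-cover instance.
The greedy cost-per-new-shift heuristic would pick Maya and Iman for 10, but a cheaper cover exists.
Iman alone covers Tue-AM, Wed-PM, Thu-PM — every shift.
Total cost: 6.
No cover costs less than 6.

6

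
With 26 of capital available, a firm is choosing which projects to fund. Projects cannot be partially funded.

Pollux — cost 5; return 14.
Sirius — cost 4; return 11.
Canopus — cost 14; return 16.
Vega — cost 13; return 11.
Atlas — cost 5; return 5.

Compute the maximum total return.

41

Allowing fractional choices, the relaxed optimum would be about 44.0, but projects are indivisible.
Pollux + Sirius + Vega: cost 5 + 4 + 13 = 22 ≤ 26, return 14 + 11 + 11 = 36.
Pollux + Sirius + Canopus: cost 5 + 4 + 14 = 23 ≤ 26, return 14 + 11 + 16 = 41.
Best is Pollux, Sirius, and Canopus with total return 41.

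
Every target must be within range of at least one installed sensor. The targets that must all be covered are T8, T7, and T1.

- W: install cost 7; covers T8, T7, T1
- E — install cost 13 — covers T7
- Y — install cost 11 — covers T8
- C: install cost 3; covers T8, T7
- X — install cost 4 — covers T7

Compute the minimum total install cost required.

7

The greedy cost-per-new-target heuristic would pick C and W for 10, but a cheaper cover exists.
W alone covers T8, T7, T1 — every target.
Total install cost: 7.
No cover costs less than 7.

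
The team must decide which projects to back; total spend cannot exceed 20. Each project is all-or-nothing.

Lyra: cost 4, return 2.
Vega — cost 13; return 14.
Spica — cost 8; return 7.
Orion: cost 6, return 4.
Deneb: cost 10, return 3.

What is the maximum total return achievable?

18

Vega + Orion: cost 13 + 6 = 19 ≤ 20, return 14 + 4 = 18.
Lyra + Vega: cost 4 + 13 = 17 ≤ 20, return 2 + 14 = 16.
Best is Vega and Orion with total return 18.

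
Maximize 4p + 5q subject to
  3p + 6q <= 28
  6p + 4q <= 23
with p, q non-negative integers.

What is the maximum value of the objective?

(p,q)=(1,4) is feasible, giving 24.
(p,q)=(0,4) is feasible, giving 20.
(p,q)=(1,3) is feasible, giving 19.
(p,q)=(0,3) is feasible, giving 15.
Maximum is 24 at (p,q)=(1,4).

24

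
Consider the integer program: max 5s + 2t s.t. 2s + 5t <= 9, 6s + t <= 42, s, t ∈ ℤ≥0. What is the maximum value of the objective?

20

The continuous relaxation peaks at (4.5, 0) with value 22.50; rounding to a feasible lattice point costs some objective.
(s,t)=(4,0): 2·4+5·0=8≤9, 6·4+1·0=24≤42, objective 20.
(s,t)=(3,0): 2·3+5·0=6≤9, 6·3+1·0=18≤42, objective 15.
Maximum is 20 at (s,t)=(4,0).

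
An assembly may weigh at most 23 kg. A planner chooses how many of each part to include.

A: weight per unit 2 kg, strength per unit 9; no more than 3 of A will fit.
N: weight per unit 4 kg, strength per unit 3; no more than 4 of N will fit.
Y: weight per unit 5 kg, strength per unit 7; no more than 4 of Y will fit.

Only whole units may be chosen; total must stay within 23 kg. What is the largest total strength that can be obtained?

48

3×A, 1×N, and 2×Y: weight 20 ≤ 23, strength 3·9 + 1·3 + 2·7 = 44.
3×A and 3×Y: weight 21 ≤ 23, strength 3·9 + 3·7 = 48.
Best is 48.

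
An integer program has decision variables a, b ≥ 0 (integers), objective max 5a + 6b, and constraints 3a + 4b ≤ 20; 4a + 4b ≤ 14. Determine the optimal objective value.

(a,b)=(0,3) is feasible, giving 18.
(a,b)=(1,2) is feasible, giving 17.
(a,b)=(0,2) is feasible, giving 12.
No feasible integer point exceeds 18.

18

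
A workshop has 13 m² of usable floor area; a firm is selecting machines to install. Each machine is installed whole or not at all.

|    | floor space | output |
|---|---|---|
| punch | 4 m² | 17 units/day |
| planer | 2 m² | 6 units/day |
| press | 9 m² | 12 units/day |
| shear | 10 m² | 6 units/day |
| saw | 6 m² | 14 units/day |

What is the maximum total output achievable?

punch + saw: floor space 4 + 6 = 10 ≤ 13, output 17 + 14 = 31.
punch + planer + saw: floor space 4 + 2 + 6 = 12 ≤ 13, output 17 + 6 + 14 = 37.
punch + press: floor space 4 + 9 = 13 ≤ 13, output 17 + 12 = 29.
Best is punch, planer, and saw with total output 37.

37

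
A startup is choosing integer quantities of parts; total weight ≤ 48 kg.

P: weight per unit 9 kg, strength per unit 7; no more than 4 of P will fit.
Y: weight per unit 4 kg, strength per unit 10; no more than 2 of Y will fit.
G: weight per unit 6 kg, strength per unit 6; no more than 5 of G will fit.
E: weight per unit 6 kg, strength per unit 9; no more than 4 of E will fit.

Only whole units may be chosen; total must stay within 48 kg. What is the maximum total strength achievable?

69

Y has the best ratio (10/4); taking only Y gives at most 2×10 = 20 (stopped by the supply cap of 2).
Mixing does better — 1×P, 2×Y, 1×G, and 4×E: weight 47 ≤ 48, strength 1·7 + 2·10 + 1·6 + 4·9 = 69.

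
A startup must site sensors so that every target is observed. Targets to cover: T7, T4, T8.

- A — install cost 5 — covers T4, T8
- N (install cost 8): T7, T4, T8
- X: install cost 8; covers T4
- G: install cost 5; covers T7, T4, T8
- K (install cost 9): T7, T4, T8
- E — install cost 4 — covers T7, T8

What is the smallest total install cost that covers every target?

5

G alone covers T7, T4, T8 — every target.
Total install cost: 5.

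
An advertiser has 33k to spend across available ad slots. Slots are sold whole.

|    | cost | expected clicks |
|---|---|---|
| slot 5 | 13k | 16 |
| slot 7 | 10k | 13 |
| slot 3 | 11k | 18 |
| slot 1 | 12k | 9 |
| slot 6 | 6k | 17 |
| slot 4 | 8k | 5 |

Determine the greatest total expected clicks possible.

slot 5 + slot 3 + slot 6: cost 13 + 11 + 6 = 30 ≤ 33, expected clicks 16 + 18 + 17 = 51.
slot 7 + slot 3 + slot 6: cost 10 + 11 + 6 = 27 ≤ 33, expected clicks 13 + 18 + 17 = 48.
Best is slot 5, slot 3, and slot 6 with total expected clicks 51.

51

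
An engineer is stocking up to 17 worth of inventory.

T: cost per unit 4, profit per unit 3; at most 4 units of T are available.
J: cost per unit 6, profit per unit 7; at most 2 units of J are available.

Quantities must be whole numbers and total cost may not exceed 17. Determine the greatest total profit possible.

J has the best ratio (7/6); taking only J gives at most 2×7 = 14 (stopped by the cost limit).
Mixing does better — 1×T and 2×J: cost 16 ≤ 17, profit 1·3 + 2·7 = 17.

17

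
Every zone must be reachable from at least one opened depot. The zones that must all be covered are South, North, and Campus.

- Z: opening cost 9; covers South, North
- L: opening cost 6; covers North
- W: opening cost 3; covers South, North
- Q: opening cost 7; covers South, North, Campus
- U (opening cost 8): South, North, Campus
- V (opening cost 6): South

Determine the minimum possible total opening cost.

7

Q alone covers South, North, Campus — every zone.
Total opening cost: 7.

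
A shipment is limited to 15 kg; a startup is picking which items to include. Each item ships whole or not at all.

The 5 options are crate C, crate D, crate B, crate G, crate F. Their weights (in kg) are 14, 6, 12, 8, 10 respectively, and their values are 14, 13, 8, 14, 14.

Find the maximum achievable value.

Allowing fractional choices, the relaxed optimum would be about 28.4, but items are indivisible.
crate G: weight 8 ≤ 15, value 14.
crate D + crate G: weight 6 + 8 = 14 ≤ 15, value 13 + 14 = 27.
crate F: weight 10 ≤ 15, value 14.
Best is crate D and crate G with total value 27.

27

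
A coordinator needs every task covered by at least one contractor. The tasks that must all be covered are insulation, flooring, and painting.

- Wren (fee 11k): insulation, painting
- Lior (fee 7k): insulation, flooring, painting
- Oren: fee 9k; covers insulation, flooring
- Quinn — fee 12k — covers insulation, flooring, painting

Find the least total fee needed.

Lior alone covers insulation, flooring, painting — every task.
Total fee: 7.
No cover costs less than 7.

7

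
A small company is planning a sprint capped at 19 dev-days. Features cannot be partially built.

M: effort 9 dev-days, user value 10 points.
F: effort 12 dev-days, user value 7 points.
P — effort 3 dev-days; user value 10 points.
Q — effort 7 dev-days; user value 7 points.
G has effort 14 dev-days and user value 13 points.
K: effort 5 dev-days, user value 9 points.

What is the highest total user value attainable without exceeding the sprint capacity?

29

Take M, P, and K: effort 9 + 3 + 5 = 17 ≤ 19, user value 10 + 10 + 9 = 29.
No other feasible combination does better.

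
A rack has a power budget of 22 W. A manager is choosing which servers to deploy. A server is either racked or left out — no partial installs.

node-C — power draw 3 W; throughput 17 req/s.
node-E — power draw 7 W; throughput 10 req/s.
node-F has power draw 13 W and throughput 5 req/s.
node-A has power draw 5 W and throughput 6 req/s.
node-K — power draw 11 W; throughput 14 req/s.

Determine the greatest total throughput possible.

41

This is a 0-1 knapsack instance.
node-C + node-E + node-K: power draw 3 + 7 + 11 = 21 ≤ 22, throughput 17 + 10 + 14 = 41.
node-C + node-A + node-K: power draw 3 + 5 + 11 = 19 ≤ 22, throughput 17 + 6 + 14 = 37.
node-C + node-E + node-A: power draw 3 + 7 + 5 = 15 ≤ 22, throughput 17 + 10 + 6 = 33.
Best is node-C, node-E, and node-K with total throughput 41.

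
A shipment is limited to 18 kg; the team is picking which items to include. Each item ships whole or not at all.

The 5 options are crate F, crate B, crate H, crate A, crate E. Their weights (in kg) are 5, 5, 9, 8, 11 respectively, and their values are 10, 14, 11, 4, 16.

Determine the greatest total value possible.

30

Allowing fractional choices, the relaxed optimum would be about 35.6, but items are indivisible.
crate F + crate B + crate A: weight 5 + 5 + 8 = 18 ≤ 18, value 10 + 14 + 4 = 28.
crate B + crate E: weight 5 + 11 = 16 ≤ 18, value 14 + 16 = 30.
Best is crate B and crate E with total value 30.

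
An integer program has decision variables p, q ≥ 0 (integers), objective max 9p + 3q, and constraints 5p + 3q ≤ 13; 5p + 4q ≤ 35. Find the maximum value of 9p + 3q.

21

Relaxing integrality, the LP optimum is 23.40 at (p,q) = (2.6, 0), which is not an integer point.
(p,q)=(2,1): 5·2+3·1=13≤13, 5·2+4·1=14≤35, objective 21.
(p,q)=(2,0): 5·2+3·0=10≤13, 5·2+4·0=10≤35, objective 18.
No feasible integer point exceeds 21.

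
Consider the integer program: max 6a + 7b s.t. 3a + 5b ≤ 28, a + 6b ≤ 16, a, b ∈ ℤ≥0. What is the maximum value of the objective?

54

Relaxing integrality, the LP optimum is 56.00 at (a,b) = (9.33, 0), which is not an integer point.
(a,b)=(9,0): 3·9+5·0=27≤28, 1·9+6·0=9≤16, objective 54.
(a,b)=(8,0): 3·8+5·0=24≤28, 1·8+6·0=8≤16, objective 48.
No feasible integer point exceeds 54.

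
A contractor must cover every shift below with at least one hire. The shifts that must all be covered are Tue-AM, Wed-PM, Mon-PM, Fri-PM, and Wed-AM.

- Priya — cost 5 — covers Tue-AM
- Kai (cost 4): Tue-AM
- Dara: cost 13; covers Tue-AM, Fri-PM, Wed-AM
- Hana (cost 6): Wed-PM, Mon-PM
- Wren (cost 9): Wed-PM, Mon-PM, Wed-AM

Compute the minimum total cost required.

19

The greedy cost-per-new-shift heuristic would pick Hana, Kai, and Dara for 23, but a cheaper cover exists.
Choose Dara and Hana: together they cover Tue-AM, Wed-PM, Mon-PM, Fri-PM, Wed-AM — every shift.
Total cost: 13 + 6 = 19.
No cover costs less than 19.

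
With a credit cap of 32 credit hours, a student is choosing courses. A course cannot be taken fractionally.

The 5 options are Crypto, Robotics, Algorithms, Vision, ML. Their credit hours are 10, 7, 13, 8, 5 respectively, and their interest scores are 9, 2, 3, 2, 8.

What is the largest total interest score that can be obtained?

21

Allowing fractional choices, the relaxed optimum would be about 21.5, but courses are indivisible.
Crypto + Algorithms + ML: credit hours 10 + 13 + 5 = 28 ≤ 32, interest score 9 + 3 + 8 = 20.
Crypto + Robotics + Vision + ML: credit hours 10 + 7 + 8 + 5 = 30 ≤ 32, interest score 9 + 2 + 2 + 8 = 21.
Best is Crypto, Robotics, Vision, and ML with total interest score 21.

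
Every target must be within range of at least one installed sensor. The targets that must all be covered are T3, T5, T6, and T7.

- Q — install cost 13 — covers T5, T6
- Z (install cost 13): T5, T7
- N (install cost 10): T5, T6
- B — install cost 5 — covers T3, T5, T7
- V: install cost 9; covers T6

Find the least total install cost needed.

14

Choose B and V: together they cover T3, T5, T6, T7 — every target.
Total install cost: 5 + 9 = 14.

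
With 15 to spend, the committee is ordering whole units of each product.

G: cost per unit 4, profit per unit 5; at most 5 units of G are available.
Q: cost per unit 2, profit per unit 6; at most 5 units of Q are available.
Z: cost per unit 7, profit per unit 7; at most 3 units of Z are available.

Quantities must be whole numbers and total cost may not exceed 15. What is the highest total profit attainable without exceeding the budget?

35

Q has the best ratio (6/2); taking only Q gives at most 5×6 = 30 (stopped by the supply cap of 5).
Mixing does better — 1×G and 5×Q: cost 14 ≤ 15, profit 1·5 + 5·6 = 35.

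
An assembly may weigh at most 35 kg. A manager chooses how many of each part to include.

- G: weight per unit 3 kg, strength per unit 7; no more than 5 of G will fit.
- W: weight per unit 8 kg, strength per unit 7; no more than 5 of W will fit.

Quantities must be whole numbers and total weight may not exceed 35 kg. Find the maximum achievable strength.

G has the best ratio (7/3); taking only G gives at most 5×7 = 35 (stopped by the supply cap of 5).
Mixing does better — 5×G and 2×W: weight 31 ≤ 35, strength 5·7 + 2·7 = 49.

49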